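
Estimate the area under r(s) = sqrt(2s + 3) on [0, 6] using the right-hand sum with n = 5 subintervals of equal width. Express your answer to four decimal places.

Δs = (6 − 0)/5 = 1.2.
Right endpoints: 1.2, 2.4, 3.6, 4.8, 6.
r(1.2) ≈ 2.3238, r(2.4) ≈ 2.7928, r(3.6) ≈ 3.1937, r(4.8) ≈ 3.5496, r(6) ≈ 3.8730.
Sum = Δs · [r(1.2) + r(2.4) + r(3.6) + r(4.8) + r(6)].
Sum ≈ 18.8796.

18.8796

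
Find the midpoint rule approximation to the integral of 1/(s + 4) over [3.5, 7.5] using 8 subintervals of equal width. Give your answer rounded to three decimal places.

0.427

Δs = (7.5 − 3.5)/8 = 0.5.
Midpoints: 3.75, 4.25, 4.75, 5.25, 5.75, 6.25, 6.75, 7.25.
f(3.75) = 4/31, f(4.25) = 4/33, f(4.75) = 4/35, f(5.25) = 4/37, f(5.75) = 4/39, f(6.25) = 4/41, f(6.75) = 4/43, f(7.25) = 4/45.
Sum = Δs · [f(3.75) + f(4.25) + f(4.75) + ...].
Sum ≈ 0.427.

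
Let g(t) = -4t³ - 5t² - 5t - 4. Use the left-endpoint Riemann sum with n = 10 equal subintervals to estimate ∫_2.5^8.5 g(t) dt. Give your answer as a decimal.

-5566.86

Δt = (8.5 − 2.5)/10 = 0.6.
Left endpoints: 2.5, 3.1, 3.7, 4.3, 4.9, 5.5, 6.1, 6.7, 7.3, 7.9.
g(2.5) = -110.25, g(3.1) = -186.714, g(3.7) = -293.562, g(4.3) = -435.978, g(4.9) = -619.146, g(5.5) = -848.25, g(6.1) = -1128.474, g(6.7) = -1465.002, g(7.3) = -1863.018, g(7.9) = -2327.706.
Sum = Δt · [g(2.5) + g(3.1) + g(3.7) + ...].
Sum = -5566.86.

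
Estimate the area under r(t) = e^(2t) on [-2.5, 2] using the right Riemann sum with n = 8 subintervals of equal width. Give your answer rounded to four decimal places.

Δt = (2 − (-2.5))/8 = 0.5625.
Right endpoints: -1.9375, -1.375, -0.8125, -0.25, 0.3125, 0.875, 1.4375, 2.
r(-1.9375) ≈ 0.0208, r(-1.375) ≈ 0.0639, r(-0.8125) ≈ 0.1969, r(-0.25) ≈ 0.6065, r(0.3125) ≈ 1.8682, r(0.875) ≈ 5.7546, r(1.4375) ≈ 17.7254, r(2) ≈ 54.5982.
Sum = Δt · [r(-1.9375) + r(-1.375) + r(-0.8125) + ...].
Sum ≈ 45.4694.

45.4694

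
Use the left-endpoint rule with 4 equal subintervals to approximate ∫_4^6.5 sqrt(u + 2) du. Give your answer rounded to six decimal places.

Δu = (6.5 − 4)/4 = 0.625.
Left endpoints: 4, 4.625, 5.25, 5.875.
f(4) ≈ 2.449490, f(4.625) ≈ 2.573908, f(5.25) ≈ 2.692582, f(5.875) ≈ 2.806243.
Sum = Δu · [f(4) + f(4.625) + f(5.25) + f(5.875)].
Sum ≈ 6.576389.

6.576389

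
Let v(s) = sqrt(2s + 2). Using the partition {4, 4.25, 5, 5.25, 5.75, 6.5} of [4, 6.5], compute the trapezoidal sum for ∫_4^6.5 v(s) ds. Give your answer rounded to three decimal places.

8.822

Subinterval widths: 0.25, 0.75, 0.25, 0.5, 0.75.
v(4) ≈ 3.162, v(4.25) ≈ 3.240, v(5) ≈ 3.464, v(5.25) ≈ 3.536, v(5.75) ≈ 3.674, v(6.5) ≈ 3.873.
On each subinterval the trapezoid contributes (Δs_i/2)·[v(s_{i-1}) + v(s_i)].
Sum ≈ 8.822.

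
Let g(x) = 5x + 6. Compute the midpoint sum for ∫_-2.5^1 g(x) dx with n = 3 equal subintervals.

7.875

Δx = (1 − (-2.5))/3 = 7/6.
Midpoints: -23/12, -0.75, 5/12.
g(-23/12) = -43/12, g(-0.75) = 2.25, g(5/12) = 97/12.
Sum = Δx · [g(-23/12) + g(-0.75) + g(5/12)].
Sum = 7.875.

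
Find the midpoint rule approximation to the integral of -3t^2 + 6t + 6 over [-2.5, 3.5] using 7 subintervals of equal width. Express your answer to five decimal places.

Δt = (3.5 − (-2.5))/7 = 6/7.
Midpoints: -29/14, -17/14, -5/14, 0.5, 19/14, 31/14, 43/14.
f(-29/14) = -3783/196, f(-17/14) = -1119/196, f(-5/14) = 681/196, f(0.5) = 8.25, f(19/14) = 1689/196, f(31/14) = 897/196, f(43/14) = -759/196.
Sum = Δt · [f(-29/14) + f(-17/14) + f(-5/14) + ...].
Sum ≈ -3.39796.

-3.39796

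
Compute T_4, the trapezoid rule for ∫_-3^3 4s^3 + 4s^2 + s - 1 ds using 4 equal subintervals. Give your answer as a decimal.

75

Δs = (3 − (-3))/4 = 1.5.
f(-3) = -76, f(-1.5) = -7, f(0) = -1, f(1.5) = 23, f(3) = 146.
T_4 = (Δs/2)·[f(s_0) + 2f(s_1) + 2f(s_2) + 2f(s_3) + f(s_4)].
Sum = 75.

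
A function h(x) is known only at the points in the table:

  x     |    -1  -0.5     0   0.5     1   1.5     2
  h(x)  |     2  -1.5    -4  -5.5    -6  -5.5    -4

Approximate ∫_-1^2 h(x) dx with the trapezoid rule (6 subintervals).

Δx = 0.5.
T_6 = (0.5/2)·[2 + 2·(-1.5) + 2·(-4) + 2·(-5.5) + 2·(-6) + 2·(-5.5) + (-4)] = -11.75.

-11.75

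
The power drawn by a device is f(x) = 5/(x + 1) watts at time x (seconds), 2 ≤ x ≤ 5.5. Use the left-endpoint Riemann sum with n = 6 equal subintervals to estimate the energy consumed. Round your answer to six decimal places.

Δx = (5.5 − 2)/6 = 7/12.
Left endpoints: 2, 31/12, 19/6, 3.75, 13/3, 59/12.
f(2) = 5/3, f(31/12) = 60/43, f(19/6) = 1.2, f(3.75) = 20/19, f(13/3) = 0.9375, f(59/12) = 60/71.
Sum = Δx · [f(2) + f(31/12) + f(19/6) + ...].
Sum ≈ 4.140044.

4.140044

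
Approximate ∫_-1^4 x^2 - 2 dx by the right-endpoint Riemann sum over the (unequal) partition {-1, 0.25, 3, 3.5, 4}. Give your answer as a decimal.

28.953125

Subinterval widths: 1.25, 2.75, 0.5, 0.5.
Right endpoints: 0.25, 3, 3.5, 4.
f(0.25) = -1.9375, f(3) = 7, f(3.5) = 10.25, f(4) = 14.
Sum = Σ Δx_i · f(x_i).
Sum = 28.953125.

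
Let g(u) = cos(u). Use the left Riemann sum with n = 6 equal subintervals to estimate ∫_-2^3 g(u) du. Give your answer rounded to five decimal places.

1.22802

Δu = (3 − (-2))/6 = 5/6.
Left endpoints: -2, -7/6, -1/3, 0.5, 4/3, 13/6.
g(-2) ≈ -0.41615, g(-7/6) ≈ 0.39322, g(-1/3) ≈ 0.94496, g(0.5) ≈ 0.87758, g(4/3) ≈ 0.23524, g(13/6) ≈ -0.56123.
Sum = Δu · [g(-2) + g(-7/6) + g(-1/3) + ...].
Sum ≈ 1.22802.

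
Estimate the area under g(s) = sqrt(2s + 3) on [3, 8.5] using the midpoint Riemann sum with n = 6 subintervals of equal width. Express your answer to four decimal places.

Δs = (8.5 − 3)/6 = 11/12.
Midpoints: 83/24, 4.375, 127/24, 149/24, 7.125, 193/24.
g(83/24) ≈ 3.1491, g(4.375) ≈ 3.4278, g(127/24) ≈ 3.6856, g(149/24) ≈ 3.9264, g(7.125) ≈ 4.1533, g(193/24) ≈ 4.3684.
Sum = Δs · [g(83/24) + g(4.375) + g(127/24) + ...].
Sum ≈ 20.8181.

20.8181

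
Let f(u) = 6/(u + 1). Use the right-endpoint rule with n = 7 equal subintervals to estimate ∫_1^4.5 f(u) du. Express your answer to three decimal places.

Δu = (4.5 − 1)/7 = 0.5.
Right endpoints: 1.5, 2, 2.5, 3, 3.5, 4, 4.5.
f(1.5) = 2.4, f(2) = 2, f(2.5) = 12/7, f(3) = 1.5, f(3.5) = 4/3, f(4) = 1.2, f(4.5) = 12/11.
Sum = Δu · [f(1.5) + f(2) + f(2.5) + ...].
Sum ≈ 5.619.

5.619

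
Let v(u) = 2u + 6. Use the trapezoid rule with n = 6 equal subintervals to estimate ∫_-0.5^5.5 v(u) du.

Δu = (5.5 − (-0.5))/6 = 1.
v(-0.5) = 5, v(0.5) = 7, v(1.5) = 9, v(2.5) = 11, v(3.5) = 13, v(4.5) = 15, v(5.5) = 17.
T_6 = (Δu/2)·[v(u_0) + 2v(u_1) + ... + 2v(u_{5}) + v(u_6)].
Sum = 66.

66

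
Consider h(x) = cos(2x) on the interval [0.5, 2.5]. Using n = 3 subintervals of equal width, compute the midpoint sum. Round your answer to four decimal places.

Δx = (2.5 − 0.5)/3 = 2/3.
Midpoints: 5/6, 1.5, 13/6.
h(5/6) ≈ -0.0957, h(1.5) ≈ -0.9900, h(13/6) ≈ -0.3700.
Sum = Δx · [h(5/6) + h(1.5) + h(13/6)].
Sum ≈ -0.9705.

-0.9705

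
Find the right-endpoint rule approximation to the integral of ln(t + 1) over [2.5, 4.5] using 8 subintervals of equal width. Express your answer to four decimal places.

Δt = (4.5 − 2.5)/8 = 0.25.
Right endpoints: 2.75, 3, 3.25, 3.5, 3.75, 4, 4.25, 4.5.
f(2.75) ≈ 1.3218, f(3) ≈ 1.3863, f(3.25) ≈ 1.4469, f(3.5) ≈ 1.5041, f(3.75) ≈ 1.5581, f(4) ≈ 1.6094, f(4.25) ≈ 1.6582, f(4.5) ≈ 1.7047.
Sum = Δt · [f(2.75) + f(3) + f(3.25) + ...].
Sum ≈ 3.0474.

3.0474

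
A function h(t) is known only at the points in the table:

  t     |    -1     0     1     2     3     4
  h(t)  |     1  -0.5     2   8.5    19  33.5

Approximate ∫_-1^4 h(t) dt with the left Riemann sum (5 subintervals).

Δt = 1.
Sum = 1·[1 + (-0.5) + 2 + 8.5 + 19] = 30.

30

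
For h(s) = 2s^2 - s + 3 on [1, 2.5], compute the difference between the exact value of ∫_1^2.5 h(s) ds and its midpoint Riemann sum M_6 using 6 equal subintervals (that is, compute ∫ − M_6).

Exact integral: ∫_1^2.5 h(s) ds = 11.625.
M_6 = 11.609375.
Error = 11.625 − 11.609375 = 0.015625.

0.015625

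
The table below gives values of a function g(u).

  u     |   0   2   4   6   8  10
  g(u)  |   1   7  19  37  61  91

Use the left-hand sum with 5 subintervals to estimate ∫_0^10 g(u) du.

Δu = 2.
Sum = 2·[1 + 7 + 19 + 37 + 61] = 250.

250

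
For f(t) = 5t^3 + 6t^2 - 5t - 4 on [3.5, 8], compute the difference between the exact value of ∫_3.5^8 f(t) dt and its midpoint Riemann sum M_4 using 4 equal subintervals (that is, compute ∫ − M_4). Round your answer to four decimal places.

Exact integral: ∫_3.5^8 f(t) dt = 5723.296875.
M_4 ≈ 5679.514160.
Error ≈ 5723.296875 − 5679.514160 ≈ 43.7827.

43.7827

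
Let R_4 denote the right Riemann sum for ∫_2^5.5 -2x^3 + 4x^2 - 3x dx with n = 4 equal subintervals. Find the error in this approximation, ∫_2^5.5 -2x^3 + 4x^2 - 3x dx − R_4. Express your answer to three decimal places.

Exact integral: ∫_2^5.5 f(x) dx ≈ -277.73958.
R_4 ≈ -383.23633.
Error ≈ -277.73958 − (-383.23633) ≈ 105.497.

105.497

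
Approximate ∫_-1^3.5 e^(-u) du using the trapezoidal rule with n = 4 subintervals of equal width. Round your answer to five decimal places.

Δu = (3.5 − (-1))/4 = 1.125.
f(-1) ≈ 2.71828, f(0.125) ≈ 0.88250, f(1.25) ≈ 0.28650, f(2.375) ≈ 0.09301, f(3.5) ≈ 0.03020.
T_4 = (Δu/2)·[f(u_0) + 2f(u_1) + 2f(u_2) + 2f(u_3) + f(u_4)].
Sum ≈ 2.96579.

2.96579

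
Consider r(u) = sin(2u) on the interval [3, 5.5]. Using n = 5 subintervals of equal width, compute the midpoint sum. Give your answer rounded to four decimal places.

Δu = (5.5 − 3)/5 = 0.5.
Midpoints: 3.25, 3.75, 4.25, 4.75, 5.25.
r(3.25) ≈ 0.2151, r(3.75) ≈ 0.9380, r(4.25) ≈ 0.7985, r(4.75) ≈ -0.0752, r(5.25) ≈ -0.8797.
Sum = Δu · [r(3.25) + r(3.75) + r(4.25) + r(4.75) + r(5.25)].
Sum ≈ 0.4984.

0.4984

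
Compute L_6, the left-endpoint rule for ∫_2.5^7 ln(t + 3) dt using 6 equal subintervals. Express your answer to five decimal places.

8.92172

Δt = (7 − 2.5)/6 = 0.75.
Left endpoints: 2.5, 3.25, 4, 4.75, 5.5, 6.25.
f(2.5) ≈ 1.70475, f(3.25) ≈ 1.83258, f(4) ≈ 1.94591, f(4.75) ≈ 2.04769, f(5.5) ≈ 2.14007, f(6.25) ≈ 2.22462.
Sum = Δt · [f(2.5) + f(3.25) + f(4) + ...].
Sum ≈ 8.92172.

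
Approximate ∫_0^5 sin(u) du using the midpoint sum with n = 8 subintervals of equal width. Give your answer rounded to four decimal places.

Δu = (5 − 0)/8 = 0.625.
Midpoints: 0.3125, 0.9375, 1.5625, 2.1875, 2.8125, 3.4375, 4.0625, 4.6875.
f(0.3125) ≈ 0.3074, f(0.9375) ≈ 0.8061, f(1.5625) ≈ 1.0000, f(2.1875) ≈ 0.8158, f(2.8125) ≈ 0.3232, f(3.4375) ≈ -0.2916, f(4.0625) ≈ -0.7962, f(4.6875) ≈ -0.9997.
Sum = Δu · [f(0.3125) + f(0.9375) + f(1.5625) + ...].
Sum ≈ 0.7281.

0.7281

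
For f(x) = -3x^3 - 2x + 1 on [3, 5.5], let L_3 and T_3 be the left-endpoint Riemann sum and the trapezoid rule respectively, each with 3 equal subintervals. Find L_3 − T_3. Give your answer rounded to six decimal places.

L_3 = -479.0625.
T_3 ≈ -655.36458333.
L_3 − T_3 ≈ 176.302083.

176.302083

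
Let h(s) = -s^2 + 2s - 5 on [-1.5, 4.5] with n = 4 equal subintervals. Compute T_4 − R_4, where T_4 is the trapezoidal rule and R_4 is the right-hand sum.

4.5

T_4 = -45.75.
R_4 = -50.25.
T_4 − R_4 = 4.5.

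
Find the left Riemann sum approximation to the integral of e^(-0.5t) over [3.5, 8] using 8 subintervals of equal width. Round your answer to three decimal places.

Δt = (8 − 3.5)/8 = 0.5625.
Left endpoints: 3.5, 4.0625, 4.625, 5.1875, 5.75, 6.3125, 6.875, 7.4375.
f(3.5) ≈ 0.174, f(4.0625) ≈ 0.131, f(4.625) ≈ 0.099, f(5.1875) ≈ 0.075, f(5.75) ≈ 0.056, f(6.3125) ≈ 0.043, f(6.875) ≈ 0.032, f(7.4375) ≈ 0.024.
Sum = Δt · [f(3.5) + f(4.0625) + f(4.625) + ...].
Sum ≈ 0.357.

0.357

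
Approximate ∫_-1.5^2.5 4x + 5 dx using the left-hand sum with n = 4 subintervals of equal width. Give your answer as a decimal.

Δx = (2.5 − (-1.5))/4 = 1.
Left endpoints: -1.5, -0.5, 0.5, 1.5.
f(-1.5) = -1, f(-0.5) = 3, f(0.5) = 7, f(1.5) = 11.
Sum = Δx · [f(-1.5) + f(-0.5) + f(0.5) + f(1.5)].
Sum = 20.

20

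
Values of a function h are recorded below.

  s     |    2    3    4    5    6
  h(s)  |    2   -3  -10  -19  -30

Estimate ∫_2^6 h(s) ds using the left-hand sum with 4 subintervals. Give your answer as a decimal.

-30

Δs = 1.
Sum = 1·[2 + (-3) + (-10) + (-19)] = -30.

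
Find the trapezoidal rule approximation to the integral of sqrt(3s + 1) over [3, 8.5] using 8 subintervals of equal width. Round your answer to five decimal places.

Δs = (8.5 − 3)/8 = 0.6875.
f(3) ≈ 3.16228, f(3.6875) ≈ 3.47311, f(4.375) ≈ 3.75832, f(5.0625) ≈ 4.02337, f(5.75) ≈ 4.27200, f(6.4375) ≈ 4.50694, f(7.125) ≈ 4.73022, f(7.8125) ≈ 4.94343, f(8.5) ≈ 5.14782.
T_8 = (Δs/2)·[f(s_0) + 2f(s_1) + ... + 2f(s_{7}) + f(s_8)].
Sum ≈ 23.28043.

23.28043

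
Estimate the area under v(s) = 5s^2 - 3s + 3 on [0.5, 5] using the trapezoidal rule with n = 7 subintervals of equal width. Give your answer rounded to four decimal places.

186.0497

Δs = (5 − 0.5)/7 = 9/14.
v(0.5) = 2.75, v(8/7) = 299/49, v(25/14) = 2663/196, v(17/7) = 1235/49, v(43/14) = 8027/196, v(26/7) = 2981/49, v(61/14) = 16631/196, v(5) = 113.
T_7 = (Δs/2)·[v(s_0) + 2v(s_1) + ... + 2v(s_{6}) + v(s_7)].
Sum ≈ 186.0497.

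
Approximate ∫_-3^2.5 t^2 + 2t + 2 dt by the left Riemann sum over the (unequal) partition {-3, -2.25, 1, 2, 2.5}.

Subinterval widths: 0.75, 3.25, 1, 0.5.
Left endpoints: -3, -2.25, 1, 2.
f(-3) = 5, f(-2.25) = 2.5625, f(1) = 5, f(2) = 10.
Sum = Σ Δt_i · f(t_i).
Sum = 22.078125.

22.078125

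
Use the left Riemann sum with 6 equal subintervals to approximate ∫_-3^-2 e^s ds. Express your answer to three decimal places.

Δs = (-2 − (-3))/6 = 1/6.
Left endpoints: -3, -17/6, -8/3, -2.5, -7/3, -13/6.
f(-3) ≈ 0.050, f(-17/6) ≈ 0.059, f(-8/3) ≈ 0.069, f(-2.5) ≈ 0.082, f(-7/3) ≈ 0.097, f(-13/6) ≈ 0.115.
Sum = Δs · [f(-3) + f(-17/6) + f(-8/3) + ...].
Sum ≈ 0.079.

0.079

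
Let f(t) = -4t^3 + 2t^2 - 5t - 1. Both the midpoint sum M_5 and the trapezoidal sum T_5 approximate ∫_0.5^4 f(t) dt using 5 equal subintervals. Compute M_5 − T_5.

10.71875

M_5 = -252.65625.
T_5 = -263.375.
M_5 − T_5 = 10.71875.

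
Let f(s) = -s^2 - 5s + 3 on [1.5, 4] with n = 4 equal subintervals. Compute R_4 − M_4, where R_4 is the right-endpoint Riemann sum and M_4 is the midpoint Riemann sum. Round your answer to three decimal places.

R_4 = -55.44921875.
M_4 ≈ -47.00195.
R_4 − M_4 ≈ -8.447.

-8.447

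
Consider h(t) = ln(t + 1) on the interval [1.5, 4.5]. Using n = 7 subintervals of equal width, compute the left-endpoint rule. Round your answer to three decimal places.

3.913

Δt = (4.5 − 1.5)/7 = 3/7.
Left endpoints: 1.5, 27/14, 33/14, 39/14, 45/14, 51/14, 57/14.
h(1.5) ≈ 0.916, h(27/14) ≈ 1.075, h(33/14) ≈ 1.211, h(39/14) ≈ 1.331, h(45/14) ≈ 1.438, h(51/14) ≈ 1.535, h(57/14) ≈ 1.624.
Sum = Δt · [h(1.5) + h(27/14) + h(33/14) + ...].
Sum ≈ 3.913.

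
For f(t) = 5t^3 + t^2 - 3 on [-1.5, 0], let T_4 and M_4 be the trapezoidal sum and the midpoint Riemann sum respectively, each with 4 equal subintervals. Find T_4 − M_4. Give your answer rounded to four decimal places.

T_4 ≈ -10.063477.
M_4 ≈ -9.522949.
T_4 − M_4 ≈ -0.5405.

-0.5405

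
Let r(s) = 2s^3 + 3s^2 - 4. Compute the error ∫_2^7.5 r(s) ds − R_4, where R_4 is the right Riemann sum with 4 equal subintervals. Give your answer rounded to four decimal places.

Exact integral: ∫_2^7.5 r(s) ds = 1965.90625.
R_4 ≈ 2697.341797.
Error ≈ 1965.90625 − 2697.341797 ≈ -731.4355.

-731.4355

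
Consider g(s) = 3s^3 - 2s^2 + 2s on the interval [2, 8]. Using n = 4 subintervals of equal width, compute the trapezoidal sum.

2880.75

Δs = (8 − 2)/4 = 1.5.
g(2) = 20, g(3.5) = 111.125, g(5) = 335, g(6.5) = 752.375, g(8) = 1424.
T_4 = (Δs/2)·[g(s_0) + 2g(s_1) + 2g(s_2) + 2g(s_3) + g(s_4)].
Sum = 2880.75.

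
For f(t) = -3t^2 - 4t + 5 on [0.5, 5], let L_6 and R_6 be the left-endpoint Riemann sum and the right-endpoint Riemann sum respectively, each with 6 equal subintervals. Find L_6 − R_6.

L_6 = -118.546875.
R_6 = -187.734375.
L_6 − R_6 = 69.1875.

69.1875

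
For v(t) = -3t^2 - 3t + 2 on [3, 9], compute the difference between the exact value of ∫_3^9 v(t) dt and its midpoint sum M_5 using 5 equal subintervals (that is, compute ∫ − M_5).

Exact integral: ∫_3^9 v(t) dt = -798.
M_5 = -795.84.
Error = -798 − (-795.84) = -2.16.

-2.16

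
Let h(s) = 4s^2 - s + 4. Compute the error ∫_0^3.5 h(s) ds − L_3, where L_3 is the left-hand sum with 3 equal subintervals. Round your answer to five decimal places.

Exact integral: ∫_0^3.5 h(s) ds ≈ 65.0416667.
L_3 ≈ 41.6759259.
Error ≈ 65.0416667 − 41.6759259 ≈ 23.36574.

23.36574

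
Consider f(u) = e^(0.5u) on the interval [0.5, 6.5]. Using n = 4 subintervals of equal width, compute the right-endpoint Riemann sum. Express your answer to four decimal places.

Δu = (6.5 − 0.5)/4 = 1.5.
Right endpoints: 2, 3.5, 5, 6.5.
f(2) ≈ 2.7183, f(3.5) ≈ 5.7546, f(5) ≈ 12.1825, f(6.5) ≈ 25.7903.
Sum = Δu · [f(2) + f(3.5) + f(5) + f(6.5)].
Sum ≈ 69.6686.

69.6686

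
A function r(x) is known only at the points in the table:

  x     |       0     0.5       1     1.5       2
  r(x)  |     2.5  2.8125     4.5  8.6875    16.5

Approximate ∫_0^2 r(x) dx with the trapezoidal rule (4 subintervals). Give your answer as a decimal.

Δx = 0.5.
T_4 = (0.5/2)·[2.5 + 2·2.8125 + 2·4.5 + 2·8.6875 + 16.5] = 12.75.

12.75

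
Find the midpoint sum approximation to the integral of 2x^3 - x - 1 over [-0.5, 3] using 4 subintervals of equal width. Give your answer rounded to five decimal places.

Δx = (3 − (-0.5))/4 = 0.875.
Midpoints: -0.0625, 0.8125, 1.6875, 2.5625.
f(-0.0625) = -1921/2048, f(0.8125) = -1515/2048, f(1.6875) = 14179/2048, f(2.5625) = 61625/2048.
Sum = Δx · [f(-0.0625) + f(0.8125) + f(1.6875) + f(2.5625)].
Sum ≈ 30.91895.

30.91895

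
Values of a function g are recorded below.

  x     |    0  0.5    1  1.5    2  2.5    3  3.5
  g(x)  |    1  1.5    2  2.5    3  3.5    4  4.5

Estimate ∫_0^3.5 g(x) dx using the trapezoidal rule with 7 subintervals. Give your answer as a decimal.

Δx = 0.5.
T_7 = (0.5/2)·[1 + 2·1.5 + 2·2 + 2·2.5 + 2·3 + 2·3.5 + 2·4 + 4.5] = 9.625.

9.625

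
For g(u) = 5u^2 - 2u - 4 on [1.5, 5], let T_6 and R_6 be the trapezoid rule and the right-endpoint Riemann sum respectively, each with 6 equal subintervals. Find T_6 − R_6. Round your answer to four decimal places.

T_6 ≈ 166.950810.
R_6 ≈ 198.086227.
T_6 − R_6 ≈ -31.1354.

-31.1354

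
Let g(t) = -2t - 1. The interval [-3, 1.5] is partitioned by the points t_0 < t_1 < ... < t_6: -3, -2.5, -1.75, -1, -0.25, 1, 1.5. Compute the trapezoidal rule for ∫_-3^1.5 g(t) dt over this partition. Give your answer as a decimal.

2.25

Subinterval widths: 0.5, 0.75, 0.75, 0.75, 1.25, 0.5.
g(-3) = 5, g(-2.5) = 4, g(-1.75) = 2.5, g(-1) = 1, g(-0.25) = -0.5, g(1) = -3, g(1.5) = -4.
On each subinterval the trapezoid contributes (Δt_i/2)·[g(t_{i-1}) + g(t_i)].
Sum = 2.25.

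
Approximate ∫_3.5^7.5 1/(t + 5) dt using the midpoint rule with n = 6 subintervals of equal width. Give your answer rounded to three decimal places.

0.386

Δt = (7.5 − 3.5)/6 = 2/3.
Midpoints: 23/6, 4.5, 31/6, 35/6, 6.5, 43/6.
f(23/6) = 6/53, f(4.5) = 2/19, f(31/6) = 6/61, f(35/6) = 6/65, f(6.5) = 2/23, f(43/6) = 6/73.
Sum = Δt · [f(23/6) + f(4.5) + f(31/6) + ...].
Sum ≈ 0.386.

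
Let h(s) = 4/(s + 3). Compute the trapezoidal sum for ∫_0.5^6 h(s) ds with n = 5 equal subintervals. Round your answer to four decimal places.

3.8055

Δs = (6 − 0.5)/5 = 1.1.
h(0.5) = 8/7, h(1.6) = 20/23, h(2.7) = 40/57, h(3.8) = 10/17, h(4.9) = 40/79, h(6) = 4/9.
T_5 = (Δs/2)·[h(s_0) + 2h(s_1) + ... + 2h(s_{4}) + h(s_5)].
Sum ≈ 3.8055.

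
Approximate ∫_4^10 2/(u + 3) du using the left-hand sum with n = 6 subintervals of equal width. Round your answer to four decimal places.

Δu = (10 − 4)/6 = 1.
Left endpoints: 4, 5, 6, 7, 8, 9.
f(4) = 2/7, f(5) = 0.25, f(6) = 2/9, f(7) = 0.2, f(8) = 2/11, f(9) = 1/6.
Sum = Δu · [f(4) + f(5) + f(6) + ...].
Sum ≈ 1.3064.

1.3064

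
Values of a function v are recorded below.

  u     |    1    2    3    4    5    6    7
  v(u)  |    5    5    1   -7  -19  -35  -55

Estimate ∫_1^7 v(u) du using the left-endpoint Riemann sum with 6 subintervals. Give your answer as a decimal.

-50

Δu = 1.
Sum = 1·[5 + 5 + 1 + (-7) + (-19) + (-35)] = -50.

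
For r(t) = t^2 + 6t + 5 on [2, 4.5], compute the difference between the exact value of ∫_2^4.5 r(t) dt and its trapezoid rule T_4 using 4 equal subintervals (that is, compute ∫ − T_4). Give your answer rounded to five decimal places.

Exact integral: ∫_2^4.5 r(t) dt ≈ 88.9583333.
T_4 = 89.12109375.
Error ≈ 88.9583333 − 89.12109375 ≈ -0.16276.

-0.16276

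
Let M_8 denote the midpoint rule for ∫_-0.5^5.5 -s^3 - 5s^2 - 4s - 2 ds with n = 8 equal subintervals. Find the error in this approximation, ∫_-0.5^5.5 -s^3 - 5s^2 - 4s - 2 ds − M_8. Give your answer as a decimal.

-3.515625

Exact integral: ∫_-0.5^5.5 f(s) ds = -578.25.
M_8 = -574.734375.
Error = -578.25 − (-574.734375) = -3.515625.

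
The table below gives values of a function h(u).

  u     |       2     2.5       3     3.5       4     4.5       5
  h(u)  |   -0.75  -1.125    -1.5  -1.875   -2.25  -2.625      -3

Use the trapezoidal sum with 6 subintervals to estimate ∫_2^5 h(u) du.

Δu = 0.5.
T_6 = (0.5/2)·[(-0.75) + 2·(-1.125) + 2·(-1.5) + 2·(-1.875) + 2·(-2.25) + 2·(-2.625) + (-3)] = -5.625.

-5.625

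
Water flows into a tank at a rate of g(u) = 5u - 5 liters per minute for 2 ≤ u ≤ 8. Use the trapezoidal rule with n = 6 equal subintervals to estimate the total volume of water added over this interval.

Δu = (8 − 2)/6 = 1.
g(2) = 5, g(3) = 10, g(4) = 15, g(5) = 20, g(6) = 25, g(7) = 30, g(8) = 35.
T_6 = (Δu/2)·[g(u_0) + 2g(u_1) + ... + 2g(u_{5}) + g(u_6)].
Sum = 120.

120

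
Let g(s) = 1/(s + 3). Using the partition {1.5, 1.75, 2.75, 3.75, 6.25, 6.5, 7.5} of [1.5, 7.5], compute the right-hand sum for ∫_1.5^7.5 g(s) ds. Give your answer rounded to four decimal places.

0.7665

Subinterval widths: 0.25, 1, 1, 2.5, 0.25, 1.
Right endpoints: 1.75, 2.75, 3.75, 6.25, 6.5, 7.5.
g(1.75) = 4/19, g(2.75) = 4/23, g(3.75) = 4/27, g(6.25) = 4/37, g(6.5) = 2/19, g(7.5) = 2/21.
Sum = Σ Δs_i · g(s_i).
Sum ≈ 0.7665.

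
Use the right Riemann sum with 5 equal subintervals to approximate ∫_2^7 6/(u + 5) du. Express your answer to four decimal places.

3.0621

Δu = (7 − 2)/5 = 1.
Right endpoints: 3, 4, 5, 6, 7.
f(3) = 0.75, f(4) = 2/3, f(5) = 0.6, f(6) = 6/11, f(7) = 0.5.
Sum = Δu · [f(3) + f(4) + f(5) + f(6) + f(7)].
Sum ≈ 3.0621.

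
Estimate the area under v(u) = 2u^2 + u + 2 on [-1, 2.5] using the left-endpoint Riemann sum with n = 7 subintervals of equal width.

17.5

Δu = (2.5 − (-1))/7 = 0.5.
Left endpoints: -1, -0.5, 0, 0.5, 1, 1.5, 2.
v(-1) = 3, v(-0.5) = 2, v(0) = 2, v(0.5) = 3, v(1) = 5, v(1.5) = 8, v(2) = 12.
Sum = Δu · [v(-1) + v(-0.5) + v(0) + ...].
Sum = 17.5.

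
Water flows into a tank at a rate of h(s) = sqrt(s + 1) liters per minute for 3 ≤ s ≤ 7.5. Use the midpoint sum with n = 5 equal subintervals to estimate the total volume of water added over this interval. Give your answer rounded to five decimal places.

Δs = (7.5 − 3)/5 = 0.9.
Midpoints: 3.45, 4.35, 5.25, 6.15, 7.05.
h(3.45) ≈ 2.10950, h(4.35) ≈ 2.31301, h(5.25) ≈ 2.50000, h(6.15) ≈ 2.67395, h(7.05) ≈ 2.83725.
Sum = Δs · [h(3.45) + h(4.35) + h(5.25) + h(6.15) + h(7.05)].
Sum ≈ 11.19034.

11.19034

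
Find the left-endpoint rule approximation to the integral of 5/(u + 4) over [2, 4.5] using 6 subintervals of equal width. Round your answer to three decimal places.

1.794

Δu = (4.5 − 2)/6 = 5/12.
Left endpoints: 2, 29/12, 17/6, 3.25, 11/3, 49/12.
f(2) = 5/6, f(29/12) = 60/77, f(17/6) = 30/41, f(3.25) = 20/29, f(11/3) = 15/23, f(49/12) = 60/97.
Sum = Δu · [f(2) + f(29/12) + f(17/6) + ...].
Sum ≈ 1.794.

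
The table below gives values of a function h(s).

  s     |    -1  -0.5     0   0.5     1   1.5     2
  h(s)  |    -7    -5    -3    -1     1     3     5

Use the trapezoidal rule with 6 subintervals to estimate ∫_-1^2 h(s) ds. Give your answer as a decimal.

-3

Δs = 0.5.
T_6 = (0.5/2)·[(-7) + 2·(-5) + 2·(-3) + 2·(-1) + 2·1 + 2·3 + 5] = -3.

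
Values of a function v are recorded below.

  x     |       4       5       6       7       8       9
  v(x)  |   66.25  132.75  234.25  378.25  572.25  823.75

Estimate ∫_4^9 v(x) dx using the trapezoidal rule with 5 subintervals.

Δx = 1.
T_5 = (1/2)·[66.25 + 2·132.75 + 2·234.25 + 2·378.25 + 2·572.25 + 823.75] = 1762.5.

1762.5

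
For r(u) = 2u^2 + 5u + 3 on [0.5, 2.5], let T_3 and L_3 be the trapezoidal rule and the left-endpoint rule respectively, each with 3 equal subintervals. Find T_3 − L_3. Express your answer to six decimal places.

7.333333

T_3 ≈ 31.62962963.
L_3 ≈ 24.29629630.
T_3 − L_3 ≈ 7.333333.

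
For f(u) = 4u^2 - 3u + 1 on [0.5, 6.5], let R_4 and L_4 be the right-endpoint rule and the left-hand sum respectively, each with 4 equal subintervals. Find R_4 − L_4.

225

R_4 = 430.5.
L_4 = 205.5.
R_4 − L_4 = 225.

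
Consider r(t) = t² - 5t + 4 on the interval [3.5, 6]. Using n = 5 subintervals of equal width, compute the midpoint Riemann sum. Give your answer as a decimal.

Δt = (6 − 3.5)/5 = 0.5.
Midpoints: 3.75, 4.25, 4.75, 5.25, 5.75.
r(3.75) = -0.6875, r(4.25) = 0.8125, r(4.75) = 2.8125, r(5.25) = 5.3125, r(5.75) = 8.3125.
Sum = Δt · [r(3.75) + r(4.25) + r(4.75) + r(5.25) + r(5.75)].
Sum = 8.28125.

8.28125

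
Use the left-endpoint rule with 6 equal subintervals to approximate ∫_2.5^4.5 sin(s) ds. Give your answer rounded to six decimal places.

Δs = (4.5 − 2.5)/6 = 1/3.
Left endpoints: 2.5, 17/6, 19/6, 3.5, 23/6, 25/6.
f(2.5) ≈ 0.598472, f(17/6) ≈ 0.303400, f(19/6) ≈ -0.025071, f(3.5) ≈ -0.350783, f(23/6) ≈ -0.637879, f(25/6) ≈ -0.854753.
Sum = Δs · [f(2.5) + f(17/6) + f(19/6) + ...].
Sum ≈ -0.322204.

-0.322204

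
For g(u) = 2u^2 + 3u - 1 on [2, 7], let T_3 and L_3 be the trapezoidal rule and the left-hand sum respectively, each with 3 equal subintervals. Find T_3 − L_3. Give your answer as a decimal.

T_3 ≈ 290.4629630.
L_3 ≈ 202.9629630.
T_3 − L_3 = 87.5.

87.5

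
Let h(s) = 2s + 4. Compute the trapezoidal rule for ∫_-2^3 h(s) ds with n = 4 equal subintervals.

Δs = (3 − (-2))/4 = 1.25.
h(-2) = 0, h(-0.75) = 2.5, h(0.5) = 5, h(1.75) = 7.5, h(3) = 10.
T_4 = (Δs/2)·[h(s_0) + 2h(s_1) + 2h(s_2) + 2h(s_3) + h(s_4)].
Sum = 25.

25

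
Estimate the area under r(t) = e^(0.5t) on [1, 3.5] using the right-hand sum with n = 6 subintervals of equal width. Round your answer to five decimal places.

Δt = (3.5 − 1)/6 = 5/12.
Right endpoints: 17/12, 11/6, 2.25, 8/3, 37/12, 3.5.
r(17/12) ≈ 2.03060, r(11/6) ≈ 2.50094, r(2.25) ≈ 3.08022, r(8/3) ≈ 3.79367, r(37/12) ≈ 4.67237, r(3.5) ≈ 5.75460.
Sum = Δt · [r(17/12) + r(11/6) + r(2.25) + ...].
Sum ≈ 9.09683.

9.09683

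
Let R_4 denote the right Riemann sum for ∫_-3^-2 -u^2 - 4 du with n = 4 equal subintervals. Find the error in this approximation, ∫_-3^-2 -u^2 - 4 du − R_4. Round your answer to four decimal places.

-0.6146

Exact integral: ∫_-3^-2 f(u) du ≈ -10.333333.
R_4 = -9.71875.
Error ≈ -10.333333 − (-9.71875) ≈ -0.6146.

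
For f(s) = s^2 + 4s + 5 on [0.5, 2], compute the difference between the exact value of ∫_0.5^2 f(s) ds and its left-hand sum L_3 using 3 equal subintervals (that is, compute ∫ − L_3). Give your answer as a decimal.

Exact integral: ∫_0.5^2 f(s) ds = 17.625.
L_3 = 15.25.
Error = 17.625 − 15.25 = 2.375.

2.375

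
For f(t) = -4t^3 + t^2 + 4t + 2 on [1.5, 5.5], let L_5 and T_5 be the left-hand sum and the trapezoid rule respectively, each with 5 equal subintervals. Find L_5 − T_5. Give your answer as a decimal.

243.2

L_5 = -565.96.
T_5 = -809.16.
L_5 − T_5 = 243.2.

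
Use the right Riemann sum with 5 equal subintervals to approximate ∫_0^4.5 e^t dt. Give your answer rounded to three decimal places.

135.004

Δt = (4.5 − 0)/5 = 0.9.
Right endpoints: 0.9, 1.8, 2.7, 3.6, 4.5.
f(0.9) ≈ 2.460, f(1.8) ≈ 6.050, f(2.7) ≈ 14.880, f(3.6) ≈ 36.598, f(4.5) ≈ 90.017.
Sum = Δt · [f(0.9) + f(1.8) + f(2.7) + f(3.6) + f(4.5)].
Sum ≈ 135.004.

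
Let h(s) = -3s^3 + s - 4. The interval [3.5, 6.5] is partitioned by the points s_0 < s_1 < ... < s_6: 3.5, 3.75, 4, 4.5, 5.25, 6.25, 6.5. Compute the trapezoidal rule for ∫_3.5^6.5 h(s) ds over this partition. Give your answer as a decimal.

-1236.08203125

Subinterval widths: 0.25, 0.25, 0.5, 0.75, 1, 0.25.
h(3.5) = -129.125, h(3.75) = -158.453125, h(4) = -192, h(4.5) = -272.875, h(5.25) = -432.859375, h(6.25) = -730.171875, h(6.5) = -821.375.
On each subinterval the trapezoid contributes (Δs_i/2)·[h(s_{i-1}) + h(s_i)].
Sum = -1236.08203125.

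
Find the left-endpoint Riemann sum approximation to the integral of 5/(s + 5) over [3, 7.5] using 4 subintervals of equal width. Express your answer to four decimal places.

Δs = (7.5 − 3)/4 = 1.125.
Left endpoints: 3, 4.125, 5.25, 6.375.
f(3) = 0.625, f(4.125) = 40/73, f(5.25) = 20/41, f(6.375) = 40/91.
Sum = Δs · [f(3) + f(4.125) + f(5.25) + f(6.375)].
Sum ≈ 2.3628.

2.3628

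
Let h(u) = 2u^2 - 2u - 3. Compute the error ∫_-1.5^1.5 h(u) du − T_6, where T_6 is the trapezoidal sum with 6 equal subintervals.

Exact integral: ∫_-1.5^1.5 h(u) du = -4.5.
T_6 = -4.25.
Error = -4.5 − (-4.25) = -0.25.

-0.25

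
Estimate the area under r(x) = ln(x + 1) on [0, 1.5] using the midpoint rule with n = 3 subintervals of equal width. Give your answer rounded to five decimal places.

Δx = (1.5 − 0)/3 = 0.5.
Midpoints: 0.25, 0.75, 1.25.
r(0.25) ≈ 0.22314, r(0.75) ≈ 0.55962, r(1.25) ≈ 0.81093.
Sum = Δx · [r(0.25) + r(0.75) + r(1.25)].
Sum ≈ 0.79684.

0.79684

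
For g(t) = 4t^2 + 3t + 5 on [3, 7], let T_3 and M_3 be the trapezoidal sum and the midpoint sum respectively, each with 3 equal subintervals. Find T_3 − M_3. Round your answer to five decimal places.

7.11111

T_3 ≈ 506.0740741.
M_3 ≈ 498.9629630.
T_3 − M_3 ≈ 7.11111.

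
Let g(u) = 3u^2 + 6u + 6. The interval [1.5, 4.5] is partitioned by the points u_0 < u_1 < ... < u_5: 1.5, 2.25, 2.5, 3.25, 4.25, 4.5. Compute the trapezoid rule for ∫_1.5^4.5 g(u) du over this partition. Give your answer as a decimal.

160.6875

Subinterval widths: 0.75, 0.25, 0.75, 1, 0.25.
g(1.5) = 21.75, g(2.25) = 34.6875, g(2.5) = 39.75, g(3.25) = 57.1875, g(4.25) = 85.6875, g(4.5) = 93.75.
On each subinterval the trapezoid contributes (Δu_i/2)·[g(u_{i-1}) + g(u_i)].
Sum = 160.6875.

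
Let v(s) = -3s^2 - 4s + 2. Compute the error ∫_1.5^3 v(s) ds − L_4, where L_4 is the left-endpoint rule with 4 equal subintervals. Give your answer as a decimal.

Exact integral: ∫_1.5^3 v(s) ds = -34.125.
L_4 = -29.30859375.
Error = -34.125 − (-29.30859375) = -4.81640625.

-4.81640625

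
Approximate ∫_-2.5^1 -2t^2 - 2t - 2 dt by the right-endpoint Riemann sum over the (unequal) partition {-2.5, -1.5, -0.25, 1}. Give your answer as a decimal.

Subinterval widths: 1, 1.25, 1.25.
Right endpoints: -1.5, -0.25, 1.
f(-1.5) = -3.5, f(-0.25) = -1.625, f(1) = -6.
Sum = Σ Δt_i · f(t_i).
Sum = -13.03125.

-13.03125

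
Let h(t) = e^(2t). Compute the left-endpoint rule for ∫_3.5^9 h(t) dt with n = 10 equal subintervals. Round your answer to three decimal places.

18018656.861

Δt = (9 − 3.5)/10 = 0.55.
Left endpoints: 3.5, 4.05, 4.6, 5.15, 5.7, 6.25, 6.8, 7.35, 7.9, 8.45.
h(3.5) ≈ 1096.633, h(4.05) ≈ 3294.468, h(4.6) ≈ 9897.129, h(5.15) ≈ 29732.619, h(5.7) ≈ 89321.723, h(6.25) ≈ 268337.287, h(6.8) ≈ 806129.759, h(7.35) ≈ 2421747.633, h(7.9) ≈ 7275331.958, h(8.45) ≈ 21856305.082.
Sum = Δt · [h(3.5) + h(4.05) + h(4.6) + ...].
Sum ≈ 18018656.861.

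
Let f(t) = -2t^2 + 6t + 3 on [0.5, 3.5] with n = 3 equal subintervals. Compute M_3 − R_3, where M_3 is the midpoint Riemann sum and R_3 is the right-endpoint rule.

4.5

M_3 = 17.
R_3 = 12.5.
M_3 − R_3 = 4.5.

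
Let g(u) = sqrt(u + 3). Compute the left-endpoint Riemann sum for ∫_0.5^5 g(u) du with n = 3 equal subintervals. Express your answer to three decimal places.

9.985

Δu = (5 − 0.5)/3 = 1.5.
Left endpoints: 0.5, 2, 3.5.
g(0.5) ≈ 1.871, g(2) ≈ 2.236, g(3.5) ≈ 2.550.
Sum = Δu · [g(0.5) + g(2) + g(3.5)].
Sum ≈ 9.985.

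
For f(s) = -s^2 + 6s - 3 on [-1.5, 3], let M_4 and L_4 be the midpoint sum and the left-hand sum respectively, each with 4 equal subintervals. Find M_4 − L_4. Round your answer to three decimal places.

M_4 ≈ -2.90039.
L_4 = -15.71484375.
M_4 − L_4 ≈ 12.814.

12.814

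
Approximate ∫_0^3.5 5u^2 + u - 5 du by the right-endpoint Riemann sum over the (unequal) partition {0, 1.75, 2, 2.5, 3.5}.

99.484375

Subinterval widths: 1.75, 0.25, 0.5, 1.
Right endpoints: 1.75, 2, 2.5, 3.5.
f(1.75) = 12.0625, f(2) = 17, f(2.5) = 28.75, f(3.5) = 59.75.
Sum = Σ Δu_i · f(u_i).
Sum = 99.484375.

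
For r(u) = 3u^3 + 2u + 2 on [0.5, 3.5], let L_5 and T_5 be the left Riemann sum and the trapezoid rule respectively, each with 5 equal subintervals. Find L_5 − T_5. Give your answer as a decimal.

-40.275

L_5 = 93.465.
T_5 = 133.74.
L_5 − T_5 = -40.275.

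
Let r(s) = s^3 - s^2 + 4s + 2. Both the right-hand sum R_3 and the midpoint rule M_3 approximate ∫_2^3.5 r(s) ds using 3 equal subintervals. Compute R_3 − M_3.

8.8359375

R_3 = 50.
M_3 = 41.1640625.
R_3 − M_3 = 8.8359375.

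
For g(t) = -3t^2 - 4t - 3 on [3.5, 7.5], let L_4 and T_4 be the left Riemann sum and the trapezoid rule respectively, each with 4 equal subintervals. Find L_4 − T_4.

L_4 = -407.
T_4 = -481.
L_4 − T_4 = 74.

74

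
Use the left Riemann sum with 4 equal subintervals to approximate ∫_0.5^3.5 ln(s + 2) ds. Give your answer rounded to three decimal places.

3.780

Δs = (3.5 − 0.5)/4 = 0.75.
Left endpoints: 0.5, 1.25, 2, 2.75.
f(0.5) ≈ 0.916, f(1.25) ≈ 1.179, f(2) ≈ 1.386, f(2.75) ≈ 1.558.
Sum = Δs · [f(0.5) + f(1.25) + f(2) + f(2.75)].
Sum ≈ 3.780.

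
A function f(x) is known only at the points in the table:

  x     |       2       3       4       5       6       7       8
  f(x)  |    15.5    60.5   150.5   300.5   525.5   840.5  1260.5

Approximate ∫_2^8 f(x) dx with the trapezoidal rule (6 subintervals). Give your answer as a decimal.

2515.5

Δx = 1.
T_6 = (1/2)·[15.5 + 2·60.5 + 2·150.5 + 2·300.5 + 2·525.5 + 2·840.5 + 1260.5] = 2515.5.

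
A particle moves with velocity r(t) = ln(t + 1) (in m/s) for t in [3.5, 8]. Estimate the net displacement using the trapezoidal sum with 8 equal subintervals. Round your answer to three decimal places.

Δt = (8 − 3.5)/8 = 0.5625.
r(3.5) ≈ 1.504, r(4.0625) ≈ 1.622, r(4.625) ≈ 1.727, r(5.1875) ≈ 1.823, r(5.75) ≈ 1.910, r(6.3125) ≈ 1.990, r(6.875) ≈ 2.064, r(7.4375) ≈ 2.133, r(8) ≈ 2.197.
T_8 = (Δt/2)·[r(t_0) + 2r(t_1) + ... + 2r(t_{7}) + r(t_8)].
Sum ≈ 8.504.

8.504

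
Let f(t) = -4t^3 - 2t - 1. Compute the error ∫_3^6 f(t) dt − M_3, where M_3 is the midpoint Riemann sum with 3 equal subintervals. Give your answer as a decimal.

-13.5

Exact integral: ∫_3^6 f(t) dt = -1245.
M_3 = -1231.5.
Error = -1245 − (-1231.5) = -13.5.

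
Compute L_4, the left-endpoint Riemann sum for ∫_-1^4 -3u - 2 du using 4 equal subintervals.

Δu = (4 − (-1))/4 = 1.25.
Left endpoints: -1, 0.25, 1.5, 2.75.
f(-1) = 1, f(0.25) = -2.75, f(1.5) = -6.5, f(2.75) = -10.25.
Sum = Δu · [f(-1) + f(0.25) + f(1.5) + f(2.75)].
Sum = -23.125.

-23.125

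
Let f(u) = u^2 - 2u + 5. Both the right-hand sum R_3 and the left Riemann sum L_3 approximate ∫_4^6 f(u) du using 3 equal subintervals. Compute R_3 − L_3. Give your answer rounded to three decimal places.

10.667

R_3 ≈ 46.14815.
L_3 ≈ 35.48148.
R_3 − L_3 ≈ 10.667.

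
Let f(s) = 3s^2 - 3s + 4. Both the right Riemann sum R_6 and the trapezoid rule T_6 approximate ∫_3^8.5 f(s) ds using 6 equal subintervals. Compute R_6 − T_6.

79.40625

R_6 ≈ 595.9670139.
T_6 ≈ 516.5607639.
R_6 − T_6 = 79.40625.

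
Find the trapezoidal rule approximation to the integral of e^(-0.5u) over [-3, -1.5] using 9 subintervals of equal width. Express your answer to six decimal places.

4.732115

Δu = (-1.5 − (-3))/9 = 1/6.
f(-3) ≈ 4.481689, f(-17/6) ≈ 4.123353, f(-8/3) ≈ 3.793668, f(-2.5) ≈ 3.490343, f(-7/3) ≈ 3.211271, f(-13/6) ≈ 2.954512, f(-2) ≈ 2.718282, f(-11/6) ≈ 2.500940, f(-5/3) ≈ 2.300976, f(-1.5) ≈ 2.117000.
T_9 = (Δu/2)·[f(u_0) + 2f(u_1) + ... + 2f(u_{8}) + f(u_9)].
Sum ≈ 4.732115.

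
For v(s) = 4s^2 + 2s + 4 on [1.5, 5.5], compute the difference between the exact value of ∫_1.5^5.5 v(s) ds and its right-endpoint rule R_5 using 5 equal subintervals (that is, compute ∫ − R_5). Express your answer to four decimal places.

-49.7067

Exact integral: ∫_1.5^5.5 v(s) ds ≈ 261.333333.
R_5 = 311.04.
Error ≈ 261.333333 − 311.04 ≈ -49.7067.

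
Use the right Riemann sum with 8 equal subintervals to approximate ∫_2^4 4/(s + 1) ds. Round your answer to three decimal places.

Δs = (4 − 2)/8 = 0.25.
Right endpoints: 2.25, 2.5, 2.75, 3, 3.25, 3.5, 3.75, 4.
f(2.25) = 16/13, f(2.5) = 8/7, f(2.75) = 16/15, f(3) = 1, f(3.25) = 16/17, f(3.5) = 8/9, f(3.75) = 16/19, f(4) = 0.8.
Sum = Δs · [f(2.25) + f(2.5) + f(2.75) + ...].
Sum ≈ 1.978.

1.978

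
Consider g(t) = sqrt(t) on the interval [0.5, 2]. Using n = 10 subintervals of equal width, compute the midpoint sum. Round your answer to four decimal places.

Δt = (2 − 0.5)/10 = 0.15.
Midpoints: 0.575, 0.725, 0.875, 1.025, 1.175, 1.325, 1.475, 1.625, 1.775, 1.925.
g(0.575) ≈ 0.7583, g(0.725) ≈ 0.8515, g(0.875) ≈ 0.9354, g(1.025) ≈ 1.0124, g(1.175) ≈ 1.0840, g(1.325) ≈ 1.1511, g(1.475) ≈ 1.2145, g(1.625) ≈ 1.2748, g(1.775) ≈ 1.3323, g(1.925) ≈ 1.3874.
Sum = Δt · [g(0.575) + g(0.725) + g(0.875) + ...].
Sum ≈ 1.6502.

1.6502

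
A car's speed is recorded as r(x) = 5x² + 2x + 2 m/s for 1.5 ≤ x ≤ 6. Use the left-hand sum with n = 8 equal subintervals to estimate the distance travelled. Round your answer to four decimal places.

Δx = (6 − 1.5)/8 = 0.5625.
Left endpoints: 1.5, 2.0625, 2.625, 3.1875, 3.75, 4.3125, 4.875, 5.4375.
r(1.5) = 16.25, r(2.0625) = 27.39453125, r(2.625) = 41.703125, r(3.1875) = 59.17578125, r(3.75) = 79.8125, r(4.3125) = 103.61328125, r(4.875) = 130.578125, r(5.4375) = 160.70703125.
Sum = Δx · [r(1.5) + r(2.0625) + r(2.625) + ...].
Sum ≈ 348.3193.

348.3193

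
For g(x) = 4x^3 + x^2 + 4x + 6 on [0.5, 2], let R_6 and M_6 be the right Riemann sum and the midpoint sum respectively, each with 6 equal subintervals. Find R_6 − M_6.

R_6 = 40.46875.
M_6 = 34.9375.
R_6 − M_6 = 5.53125.

5.53125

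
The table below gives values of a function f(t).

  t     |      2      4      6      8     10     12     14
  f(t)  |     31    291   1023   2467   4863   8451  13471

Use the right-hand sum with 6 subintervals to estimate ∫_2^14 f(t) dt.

61132

Δt = 2.
Sum = 2·[291 + 1023 + 2467 + 4863 + 8451 + 13471] = 61132.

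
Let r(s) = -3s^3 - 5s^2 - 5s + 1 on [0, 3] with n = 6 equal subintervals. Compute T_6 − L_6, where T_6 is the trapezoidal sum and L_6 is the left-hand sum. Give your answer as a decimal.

T_6 = -127.5625.
L_6 = -92.3125.
T_6 − L_6 = -35.25.

-35.25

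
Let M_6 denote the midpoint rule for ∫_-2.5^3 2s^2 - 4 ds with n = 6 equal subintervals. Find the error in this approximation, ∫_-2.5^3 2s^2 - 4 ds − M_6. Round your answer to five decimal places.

Exact integral: ∫_-2.5^3 f(s) ds ≈ 6.4166667.
M_6 ≈ 5.6464120.
Error ≈ 6.4166667 − 5.6464120 ≈ 0.77025.

0.77025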